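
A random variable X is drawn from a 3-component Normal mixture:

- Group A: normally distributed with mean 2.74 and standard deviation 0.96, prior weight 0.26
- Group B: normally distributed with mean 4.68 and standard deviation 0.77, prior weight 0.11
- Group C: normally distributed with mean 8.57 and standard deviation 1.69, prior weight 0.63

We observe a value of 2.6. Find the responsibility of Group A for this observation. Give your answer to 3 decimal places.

P(component k | x) = P(Z=k)·f_k(x) / marginal(x), where marginal(x) = Σ_j P(Z=j)·f_j(x).
Component likelihoods at x = 2.6:
  L_A = (1/(0.96·√(2π)))·exp(−(2.6−2.74)²/(2·0.96²)) = 0.415565·exp(-0.01063) = 0.411169
  L_B = (1/(0.77·√(2π)))·exp(−(2.6−4.68)²/(2·0.77²)) = 0.518107·exp(-3.64851) = 0.0134863
  L_C = (1/(1.69·√(2π)))·exp(−(2.6−8.57)²/(2·1.69²)) = 0.236061·exp(-6.23943) = 0.000460544
Multiply by the mixture weights:
  P(Z=A)·L_A = 0.26 × 0.411169 = 0.106904
  P(Z=B)·L_B = 0.11 × 0.0134863 = 0.00148349
  P(Z=C)·L_C = 0.63 × 0.000460544 = 0.000290143
Denominator: 0.106904 + 0.00148349 + 0.000290143 = 0.108678
So the posterior for Group A is 0.106904 / 0.108678 ≈ 0.984.

0.984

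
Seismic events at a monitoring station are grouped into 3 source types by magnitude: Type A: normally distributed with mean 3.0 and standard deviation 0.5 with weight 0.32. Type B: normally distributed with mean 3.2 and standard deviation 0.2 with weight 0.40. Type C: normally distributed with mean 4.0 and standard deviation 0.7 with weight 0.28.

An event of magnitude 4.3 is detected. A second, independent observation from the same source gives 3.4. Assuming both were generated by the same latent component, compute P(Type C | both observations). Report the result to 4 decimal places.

Posterior ∝ prior × likelihood, so P(k | x) ∝ π_k f_k(x); normalise over all components.
Since both observations come from the same component, the likelihood for component k is f_k(x₁)·f_k(x₂).
  p_A = [0.0271659] × [0.579383] = 0.0157395
  p_B = [5.38488e-07] × [1.20985] = 6.51492e-07
  p_C = [0.51991] × [0.394707] = 0.205212
Multiply by the mixture weights:
  π_A·p_A = 0.32 × 0.0157395 = 0.00503664
  π_B·p_B = 0.40 × 6.51492e-07 = 2.60597e-07
  π_C·p_C = 0.28 × 0.205212 = 0.0574594
Normaliser: 0.00503664 + 2.60597e-07 + 0.0574594 = 0.0624963
Responsibility of Type C: 0.0574594 / 0.0624963 ≈ 0.9194

0.9194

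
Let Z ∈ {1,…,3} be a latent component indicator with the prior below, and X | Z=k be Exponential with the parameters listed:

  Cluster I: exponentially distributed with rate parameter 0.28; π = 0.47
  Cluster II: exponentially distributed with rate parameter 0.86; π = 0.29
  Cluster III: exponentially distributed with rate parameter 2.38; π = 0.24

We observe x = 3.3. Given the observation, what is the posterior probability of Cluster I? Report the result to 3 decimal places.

The responsibility of component k is π_k f_k(x) divided by Σ_j π_j f_j(x).
Exponential densities:
  p_I = 0.11114
  p_II = 0.0503467
  p_III = 0.000923907
Unnormalised posteriors:
  π_I·p_I = 0.47 × 0.11114 = 0.0522357
  π_II·p_II = 0.29 × 0.0503467 = 0.0146005
  π_III·p_III = 0.24 × 0.000923907 = 0.000221738
Marginal: 0.0522357 + 0.0146005 + 0.000221738 = 0.067058
P(Cluster I | x) ≈ 0.779

0.779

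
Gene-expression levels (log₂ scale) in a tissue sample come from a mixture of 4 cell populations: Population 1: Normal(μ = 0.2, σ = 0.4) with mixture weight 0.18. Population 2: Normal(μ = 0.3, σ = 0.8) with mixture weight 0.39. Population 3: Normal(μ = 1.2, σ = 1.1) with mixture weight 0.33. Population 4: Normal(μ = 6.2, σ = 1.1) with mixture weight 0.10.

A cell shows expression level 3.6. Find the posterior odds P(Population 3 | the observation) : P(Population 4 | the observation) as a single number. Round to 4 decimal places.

The posterior odds equal the prior odds times the likelihood ratio: (P(Z=i)/P(Z=j))·(f_i(x)/f_j(x)).
Component likelihoods at x = 3.6:
  L_1 = (1/(0.4·√(2π)))·exp(−(3.6−0.2)²/(2·0.4²)) = 0.997356·exp(-36.12500) = 2.04156e-16
  L_2 = (1/(0.8·√(2π)))·exp(−(3.6−0.3)²/(2·0.8²)) = 0.498678·exp(-8.50781) = 0.000100676
  L_3 = (1/(1.1·√(2π)))·exp(−(3.6−1.2)²/(2·1.1²)) = 0.362675·exp(-2.38017) = 0.0335602
  L_4 = (1/(1.1·√(2π)))·exp(−(3.6−6.2)²/(2·1.1²)) = 0.362675·exp(-2.79339) = 0.0222006
Posterior odds = (P(Z=3)·L_3) / (P(Z=4)·L_4) = (0.33·0.0335602) / (0.10·0.0222006) = 0.0110749 / 0.00222006 ≈ 4.9886

4.9886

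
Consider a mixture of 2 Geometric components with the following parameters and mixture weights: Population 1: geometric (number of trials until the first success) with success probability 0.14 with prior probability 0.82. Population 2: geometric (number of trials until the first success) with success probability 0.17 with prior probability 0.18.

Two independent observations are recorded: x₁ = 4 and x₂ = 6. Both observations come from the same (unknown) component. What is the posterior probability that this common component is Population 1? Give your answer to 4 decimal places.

0.8041

P(component k | x) = w_k·f_k(x) / marginal(x), where marginal(x) = Σ_j w_j·f_j(x).
Since both observations come from the same component, the likelihood for component k is f_k(x₁)·f_k(x₂).
  f_1 = [0.0890478] × [0.0658598] = 0.00586467
  f_2 = [0.0972038] × [0.0669637] = 0.00650912
Weight by the priors:
  w_1·f_1 = 0.82 × 0.00586467 = 0.00480903
  w_2·f_2 = 0.18 × 0.00650912 = 0.00117164
Denominator: 0.00480903 + 0.00117164 = 0.00598067
P(Population 1 | x₁, x₂) = 0.00480903 / 0.00598067 ≈ 0.8041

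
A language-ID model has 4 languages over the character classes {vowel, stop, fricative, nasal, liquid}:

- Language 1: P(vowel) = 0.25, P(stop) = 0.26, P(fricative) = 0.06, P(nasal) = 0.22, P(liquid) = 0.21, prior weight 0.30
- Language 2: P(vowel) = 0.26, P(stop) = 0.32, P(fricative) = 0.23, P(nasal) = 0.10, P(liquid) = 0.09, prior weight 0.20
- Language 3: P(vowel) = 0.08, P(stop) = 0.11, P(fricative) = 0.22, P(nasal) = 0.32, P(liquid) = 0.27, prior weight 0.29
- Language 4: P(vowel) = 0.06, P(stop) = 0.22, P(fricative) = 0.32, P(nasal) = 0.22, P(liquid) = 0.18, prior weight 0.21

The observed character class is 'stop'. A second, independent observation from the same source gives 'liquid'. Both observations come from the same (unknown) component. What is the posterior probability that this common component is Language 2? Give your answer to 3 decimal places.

0.147

By Bayes' theorem, P(k | x) = P(Z=k) f_k(x) / Σ_j P(Z=j) f_j(x).
Since both observations come from the same component, the likelihood for component k is f_k(x₁)·f_k(x₂).
  f_1 = [P(stop | comp) = 0.26] × [0.21] = 0.0546
  f_2 = [P(stop | comp) = 0.32] × [0.09] = 0.0288
  f_3 = [P(stop | comp) = 0.11] × [0.27] = 0.0297
  f_4 = [P(stop | comp) = 0.22] × [0.18] = 0.0396
Unnormalised posteriors:
  P(Z=1)·f_1 = 0.30 × 0.0546 = 0.01638
  P(Z=2)·f_2 = 0.20 × 0.0288 = 0.00576
  P(Z=3)·f_3 = 0.29 × 0.0297 = 0.008613
  P(Z=4)·f_4 = 0.21 × 0.0396 = 0.008316
Sum: 0.01638 + 0.00576 + 0.008613 + 0.008316 = 0.039069
So the posterior for Language 2 is 0.00576 / 0.039069 ≈ 0.147.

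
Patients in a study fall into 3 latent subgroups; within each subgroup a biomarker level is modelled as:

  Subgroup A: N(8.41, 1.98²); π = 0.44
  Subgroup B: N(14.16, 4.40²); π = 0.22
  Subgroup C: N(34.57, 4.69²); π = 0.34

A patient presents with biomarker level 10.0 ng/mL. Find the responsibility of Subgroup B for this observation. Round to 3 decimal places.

0.166

The responsibility of component k is π_k f_k(x) divided by Σ_j π_j f_j(x).
Normal densities:
  L_A = (1/(1.98·√(2π)))·exp(−(10.0−8.41)²/(2·1.98²)) = 0.201486·exp(-0.32243) = 0.145954
  L_B = (1/(4.40·√(2π)))·exp(−(10.0−14.16)²/(2·4.40²)) = 0.090669·exp(-0.44694) = 0.05799
  L_C = (1/(4.69·√(2π)))·exp(−(10.0−34.57)²/(2·4.69²)) = 0.085062·exp(-13.72254) = 9.33495e-08
Weight by the priors:
  π_A·L_A = 0.44 × 0.145954 = 0.0642197
  π_B·L_B = 0.22 × 0.05799 = 0.0127578
  π_C·L_C = 0.34 × 9.33495e-08 = 3.17388e-08
Sum: 0.0642197 + 0.0127578 + 3.17388e-08 = 0.0769776
Responsibility of Subgroup B: 0.0127578 / 0.0769776 ≈ 0.166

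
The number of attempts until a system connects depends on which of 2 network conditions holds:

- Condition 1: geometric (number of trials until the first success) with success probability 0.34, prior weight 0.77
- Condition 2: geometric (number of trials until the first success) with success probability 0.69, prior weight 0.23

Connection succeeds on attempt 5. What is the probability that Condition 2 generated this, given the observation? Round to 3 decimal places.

P(component k | x) = π_k·f_k(x) / marginal(x), where marginal(x) = Σ_j π_j·f_j(x).
Geometric probabilities:
  f_1 = 0.0645141
  f_2 = 0.00637229
Unnormalised posteriors:
  π_1·f_1 = 0.77 × 0.0645141 = 0.0496759
  π_2·f_2 = 0.23 × 0.00637229 = 0.00146563
Marginal: 0.0496759 + 0.00146563 = 0.0511415
So the posterior for Condition 2 is 0.00146563 / 0.0511415 ≈ 0.029.

0.029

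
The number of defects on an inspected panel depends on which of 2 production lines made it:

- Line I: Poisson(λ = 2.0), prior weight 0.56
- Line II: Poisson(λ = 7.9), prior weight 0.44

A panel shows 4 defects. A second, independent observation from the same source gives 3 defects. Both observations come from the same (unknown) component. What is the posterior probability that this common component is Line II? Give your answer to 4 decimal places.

The responsibility of component k is P(Z=k) f_k(x) divided by Σ_j P(Z=j) f_j(x).
Since both observations come from the same component, the likelihood for component k is f_k(x₁)·f_k(x₂).
  p_I = [e^(−2.0)·2.0^4/4! = 0.0902235] × [0.180447] = 0.0162806
  p_II = [e^(−7.9)·7.9^4/4! = 0.0601687] × [0.0304652] = 0.00183305
Unnormalised posteriors:
  P(Z=I)·p_I = 0.56 × 0.0162806 = 0.00911712
  P(Z=II)·p_II = 0.44 × 0.00183305 = 0.000806542
Evidence: 0.00911712 + 0.000806542 = 0.00992366
So the posterior for Line II is 0.000806542 / 0.00992366 ≈ 0.0813.

0.0813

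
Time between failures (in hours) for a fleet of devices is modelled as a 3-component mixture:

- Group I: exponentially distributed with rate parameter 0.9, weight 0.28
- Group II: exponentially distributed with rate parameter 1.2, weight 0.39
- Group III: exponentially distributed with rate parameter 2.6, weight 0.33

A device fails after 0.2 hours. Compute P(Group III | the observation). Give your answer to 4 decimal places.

P(component k | x) = P(Z=k)·f_k(x) / marginal(x), where marginal(x) = Σ_j P(Z=j)·f_j(x).
Component likelihoods at x = 0.2 hours:
  L_I = 0.751743
  L_II = 0.943953
  L_III = 1.54575
Prior × likelihood for each component:
  P(Z=I)·L_I = 0.28 × 0.751743 = 0.210488
  P(Z=II)·L_II = 0.39 × 0.943953 = 0.368142
  P(Z=III)·L_III = 0.33 × 1.54575 = 0.510099
Sum: 0.210488 + 0.368142 + 0.510099 = 1.08873
So the posterior for Group III is 0.510099 / 1.08873 ≈ 0.4685.

0.4685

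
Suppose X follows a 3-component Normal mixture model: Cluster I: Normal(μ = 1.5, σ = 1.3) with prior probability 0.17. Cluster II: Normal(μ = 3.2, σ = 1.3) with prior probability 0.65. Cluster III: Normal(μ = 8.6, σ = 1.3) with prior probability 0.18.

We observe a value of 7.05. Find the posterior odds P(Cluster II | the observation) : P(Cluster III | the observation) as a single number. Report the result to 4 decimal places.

0.0916

The posterior odds equal the prior odds times the likelihood ratio: (π_i/π_j)·(f_i(x)/f_j(x)).
Component likelihoods at x = 7.05:
  L_I = (1/(1.3·√(2π)))·exp(−(7.05−1.5)²/(2·1.3²)) = 0.306879·exp(-9.11317) = 3.38197e-05
  L_II = (1/(1.3·√(2π)))·exp(−(7.05−3.2)²/(2·1.3²)) = 0.306879·exp(-4.38536) = 0.00382324
  L_III = (1/(1.3·√(2π)))·exp(−(7.05−8.6)²/(2·1.3²)) = 0.306879·exp(-0.71080) = 0.150755
Posterior odds = (π_II·L_II) / (π_III·L_III) = (0.65·0.00382324) / (0.18·0.150755) = 0.0024851 / 0.0271358 ≈ 0.0916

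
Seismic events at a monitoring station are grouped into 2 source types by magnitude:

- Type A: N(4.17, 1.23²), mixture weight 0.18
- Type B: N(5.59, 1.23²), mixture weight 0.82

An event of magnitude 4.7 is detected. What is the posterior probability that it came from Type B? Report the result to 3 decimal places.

Apply Bayes' rule: the posterior for each component is proportional to its prior times its likelihood at x.
Component likelihoods at x = 4.7:
  L_A = (1/(1.23·√(2π)))·exp(−(4.7−4.17)²/(2·1.23²)) = 0.324343·exp(-0.09283) = 0.295588
  L_B = (1/(1.23·√(2π)))·exp(−(4.7−5.59)²/(2·1.23²)) = 0.324343·exp(-0.26178) = 0.24964
Multiply by the mixture weights:
  π_A·L_A = 0.18 × 0.295588 = 0.0532059
  π_B·L_B = 0.82 × 0.24964 = 0.204705
Sum: 0.0532059 + 0.204705 = 0.257911
So the posterior for Type B is 0.204705 / 0.257911 ≈ 0.794.

0.794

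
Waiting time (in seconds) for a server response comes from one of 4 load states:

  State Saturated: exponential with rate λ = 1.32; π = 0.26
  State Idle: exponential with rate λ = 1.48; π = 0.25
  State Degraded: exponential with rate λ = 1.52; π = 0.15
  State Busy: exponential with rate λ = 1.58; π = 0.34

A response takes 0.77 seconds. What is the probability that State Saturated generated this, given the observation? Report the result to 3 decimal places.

0.263

By Bayes' theorem, P(k | x) = w_k f_k(x) / Σ_j w_j f_j(x).
Evaluate each component's likelihood at the observed value:
  f_Saturated = 1.32·e^(−1.32·0.77) = 1.32·e^(−1.0164) = 0.477702
  f_Idle = 1.48·e^(−1.48·0.77) = 1.48·e^(−1.1396) = 0.473522
  f_Degraded = 1.52·e^(−1.52·0.77) = 1.52·e^(−1.1704) = 0.471569
  f_Busy = 1.58·e^(−1.58·0.77) = 1.58·e^(−1.2166) = 0.468052
Multiply by the mixture weights:
  w_Saturated·f_Saturated = 0.26 × 0.477702 = 0.124203
  w_Idle·f_Idle = 0.25 × 0.473522 = 0.11838
  w_Degraded·f_Degraded = 0.15 × 0.471569 = 0.0707354
  w_Busy·f_Busy = 0.34 × 0.468052 = 0.159138
Marginal: 0.124203 + 0.11838 + 0.0707354 + 0.159138 = 0.472456
So the posterior for State Saturated is 0.124203 / 0.472456 ≈ 0.263.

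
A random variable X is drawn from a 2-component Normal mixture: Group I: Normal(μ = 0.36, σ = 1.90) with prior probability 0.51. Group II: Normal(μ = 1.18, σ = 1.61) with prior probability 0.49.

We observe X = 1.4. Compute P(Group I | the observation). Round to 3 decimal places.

The responsibility of component k is P(Z=k) f_k(x) divided by Σ_j P(Z=j) f_j(x).
Component likelihoods at x = 1.4:
  p_I = 0.180758
  p_II = 0.245488
Weight by the priors:
  P(Z=I)·p_I = 0.51 × 0.180758 = 0.0921864
  P(Z=II)·p_II = 0.49 × 0.245488 = 0.120289
Marginal: 0.0921864 + 0.120289 = 0.212475
Responsibility of Group I: 0.0921864 / 0.212475 ≈ 0.434

0.434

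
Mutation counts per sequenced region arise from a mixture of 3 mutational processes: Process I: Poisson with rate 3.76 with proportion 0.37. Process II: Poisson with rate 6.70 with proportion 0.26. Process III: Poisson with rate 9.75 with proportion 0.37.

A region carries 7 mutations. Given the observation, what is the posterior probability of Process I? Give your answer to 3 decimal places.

0.196

Apply Bayes' rule: the posterior for each component is proportional to its prior times its likelihood at x.
Component likelihoods at x = 7 mutations:
  f_I = e^(−3.76)·3.76^7/7! = 0.0490837
  f_II = e^(−6.70)·6.70^7/7! = 0.14802
  f_III = e^(−9.75)·9.75^7/7! = 0.0968792
Unnormalised posteriors:
  π_I·f_I = 0.37 × 0.0490837 = 0.018161
  π_II·f_II = 0.26 × 0.14802 = 0.0384852
  π_III·f_III = 0.37 × 0.0968792 = 0.0358453
Sum: 0.018161 + 0.0384852 + 0.0358453 = 0.0924914
Responsibility of Process I: 0.018161 / 0.0924914 ≈ 0.196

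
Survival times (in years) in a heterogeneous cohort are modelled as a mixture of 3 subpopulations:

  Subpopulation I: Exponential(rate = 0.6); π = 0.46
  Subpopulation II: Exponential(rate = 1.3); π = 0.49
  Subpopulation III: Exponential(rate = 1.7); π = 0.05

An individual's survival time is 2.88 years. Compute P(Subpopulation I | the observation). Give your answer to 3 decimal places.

Apply Bayes' rule: the posterior for each component is proportional to its prior times its likelihood at x.
Evaluate each component's likelihood at the observed value:
  f_I = 0.6·e^(−0.6·2.88) = 0.6·e^(−1.7280) = 0.106584
  f_II = 1.3·e^(−1.3·2.88) = 1.3·e^(−3.7440) = 0.0307571
  f_III = 1.7·e^(−1.7·2.88) = 1.7·e^(−4.8960) = 0.0127099
Prior × likelihood for each component:
  w_I·f_I = 0.46 × 0.106584 = 0.0490285
  w_II·f_II = 0.49 × 0.0307571 = 0.015071
  w_III·f_III = 0.05 × 0.0127099 = 0.000635496
Evidence: 0.0490285 + 0.015071 + 0.000635496 = 0.0647349
P(Subpopulation I | data) = 0.0490285 / 0.0647349 ≈ 0.757

0.757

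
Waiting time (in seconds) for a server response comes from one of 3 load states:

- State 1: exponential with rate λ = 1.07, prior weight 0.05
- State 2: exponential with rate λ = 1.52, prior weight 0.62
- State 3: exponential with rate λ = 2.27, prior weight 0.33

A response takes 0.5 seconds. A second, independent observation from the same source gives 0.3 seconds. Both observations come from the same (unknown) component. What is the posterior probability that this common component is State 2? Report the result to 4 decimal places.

0.5852

The responsibility of component k is π_k f_k(x) divided by Σ_j π_j f_j(x).
Since both observations come from the same component, the likelihood for component k is f_k(x₁)·f_k(x₂).
  f_1 = [1.07·e^(−1.07·0.5) = 1.07·e^(−0.5350) = 0.626666] × [0.776203] = 0.48642
  f_2 = [1.52·e^(−1.52·0.5) = 1.52·e^(−0.7600) = 0.710853] × [0.963397] = 0.684834
  f_3 = [2.27·e^(−2.27·0.5) = 2.27·e^(−1.1350) = 0.729628] × [1.14887] = 0.838249
Unnormalised posteriors:
  π_1·f_1 = 0.05 × 0.48642 = 0.024321
  π_2·f_2 = 0.62 × 0.684834 = 0.424597
  π_3·f_3 = 0.33 × 0.838249 = 0.276622
Marginal: 0.024321 + 0.424597 + 0.276622 = 0.72554
So the posterior for State 2 is 0.424597 / 0.72554 ≈ 0.5852.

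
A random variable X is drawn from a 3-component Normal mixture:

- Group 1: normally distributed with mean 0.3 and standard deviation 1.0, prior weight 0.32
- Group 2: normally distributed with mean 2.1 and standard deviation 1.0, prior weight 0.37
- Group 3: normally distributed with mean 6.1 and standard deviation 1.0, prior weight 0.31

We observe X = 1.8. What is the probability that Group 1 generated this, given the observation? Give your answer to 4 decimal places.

0.2270

By Bayes' theorem, P(k | x) = P(Z=k) f_k(x) / Σ_j P(Z=j) f_j(x).
Component likelihoods at x = 1.8:
  f_1 = (1/(1.0·√(2π)))·exp(−(1.8−0.3)²/(2·1.0²)) = 0.398942·exp(-1.12500) = 0.129518
  f_2 = (1/(1.0·√(2π)))·exp(−(1.8−2.1)²/(2·1.0²)) = 0.398942·exp(-0.04500) = 0.381388
  f_3 = (1/(1.0·√(2π)))·exp(−(1.8−6.1)²/(2·1.0²)) = 0.398942·exp(-9.24500) = 3.85352e-05
Unnormalised posteriors:
  P(Z=1)·f_1 = 0.32 × 0.129518 = 0.0414456
  P(Z=2)·f_2 = 0.37 × 0.381388 = 0.141113
  P(Z=3)·f_3 = 0.31 × 3.85352e-05 = 1.19459e-05
Normaliser: 0.0414456 + 0.141113 + 1.19459e-05 = 0.182571
So the posterior for Group 1 is 0.0414456 / 0.182571 ≈ 0.2270.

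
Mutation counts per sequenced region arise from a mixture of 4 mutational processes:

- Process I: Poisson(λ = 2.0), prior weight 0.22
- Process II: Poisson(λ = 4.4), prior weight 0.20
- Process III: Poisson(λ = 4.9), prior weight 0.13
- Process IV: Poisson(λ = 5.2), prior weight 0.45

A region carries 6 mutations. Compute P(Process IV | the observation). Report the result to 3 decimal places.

The responsibility of component k is π_k f_k(x) divided by Σ_j π_j f_j(x).
Component likelihoods at x = 6 mutations:
  p_I = 0.0120298
  p_II = 0.123734
  p_III = 0.143153
  p_IV = 0.15148
Weight by the priors:
  π_I·p_I = 0.22 × 0.0120298 = 0.00264656
  π_II·p_II = 0.20 × 0.123734 = 0.0247467
  π_III·p_III = 0.13 × 0.143153 = 0.0186099
  π_IV·p_IV = 0.45 × 0.15148 = 0.0681662
Normaliser: 0.00264656 + 0.0247467 + 0.0186099 + 0.0681662 = 0.114169
P(Process IV | the observation) = 0.0681662 / 0.114169 ≈ 0.597

0.597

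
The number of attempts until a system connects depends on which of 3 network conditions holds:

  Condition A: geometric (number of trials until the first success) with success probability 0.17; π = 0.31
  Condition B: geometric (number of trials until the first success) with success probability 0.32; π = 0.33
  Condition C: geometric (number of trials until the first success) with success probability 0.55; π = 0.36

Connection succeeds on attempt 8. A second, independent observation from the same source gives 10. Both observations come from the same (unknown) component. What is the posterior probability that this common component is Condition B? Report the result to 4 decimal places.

Apply Bayes' rule: the posterior for each component is proportional to its prior times its likelihood at x.
Since both observations come from the same component, the likelihood for component k is f_k(x₁)·f_k(x₂).
  f_A = [0.0461313] × [0.0317798] = 0.00146605
  f_B = [0.0215136] × [0.00994787] = 0.000214014
  f_C = [0.00205518] × [0.000416174] = 8.55314e-07
Weight by the priors:
  w_A·f_A = 0.31 × 0.00146605 = 0.000454474
  w_B·f_B = 0.33 × 0.000214014 = 7.06247e-05
  w_C·f_C = 0.36 × 8.55314e-07 = 3.07913e-07
Evidence: 0.000454474 + 7.06247e-05 + 3.07913e-07 = 0.000525407
P(Condition B | x₁,x₂) ≈ 0.1344

0.1344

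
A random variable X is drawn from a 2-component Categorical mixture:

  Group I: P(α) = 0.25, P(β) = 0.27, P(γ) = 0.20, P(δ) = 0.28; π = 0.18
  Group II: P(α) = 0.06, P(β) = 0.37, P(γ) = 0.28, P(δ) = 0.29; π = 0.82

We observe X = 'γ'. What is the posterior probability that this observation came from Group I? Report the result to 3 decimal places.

0.136

The responsibility of component k is π_k f_k(x) divided by Σ_j π_j f_j(x).
Component likelihoods at x = 'γ':
  f_I = 0.2
  f_II = 0.28
Multiply by the mixture weights:
  π_I·f_I = 0.18 × 0.2 = 0.036
  π_II·f_II = 0.82 × 0.28 = 0.2296
Evidence: 0.036 + 0.2296 = 0.2656
So the posterior for Group I is 0.036 / 0.2656 ≈ 0.136.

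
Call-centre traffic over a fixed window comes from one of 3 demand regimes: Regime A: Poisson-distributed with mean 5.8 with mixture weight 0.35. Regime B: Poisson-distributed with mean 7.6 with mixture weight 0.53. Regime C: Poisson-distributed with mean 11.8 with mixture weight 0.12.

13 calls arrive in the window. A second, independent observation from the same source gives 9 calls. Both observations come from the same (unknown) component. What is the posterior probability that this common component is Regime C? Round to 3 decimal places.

0.433

The responsibility of component k is P(Z=k) f_k(x) divided by Σ_j P(Z=j) f_j(x).
Since both observations come from the same component, the likelihood for component k is f_k(x₁)·f_k(x₂).
  L_A = [e^(−5.8)·5.8^13/13! = 0.00408673] × [0.0619699] = 0.000253254
  L_B = [e^(−7.6)·7.6^13/13! = 0.0226808] × [0.11666] = 0.00264594
  L_C = [e^(−11.8)·11.8^13/13! = 0.103636] × [0.0917276] = 0.00950629
Weight by the priors:
  P(Z=A)·L_A = 0.35 × 0.000253254 = 8.86389e-05
  P(Z=B)·L_B = 0.53 × 0.00264594 = 0.00140235
  P(Z=C)·L_C = 0.12 × 0.00950629 = 0.00114075
Normaliser: 8.86389e-05 + 0.00140235 + 0.00114075 = 0.00263174
So the posterior for Regime C is 0.00114075 / 0.00263174 ≈ 0.433.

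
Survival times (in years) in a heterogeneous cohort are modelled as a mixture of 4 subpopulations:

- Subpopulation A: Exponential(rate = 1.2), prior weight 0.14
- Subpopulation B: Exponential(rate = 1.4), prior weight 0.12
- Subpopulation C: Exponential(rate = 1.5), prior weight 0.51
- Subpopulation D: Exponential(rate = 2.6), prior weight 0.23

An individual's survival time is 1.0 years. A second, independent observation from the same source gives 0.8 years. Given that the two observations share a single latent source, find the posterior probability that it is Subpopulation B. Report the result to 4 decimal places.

By Bayes' theorem, P(k | x) = π_k f_k(x) / Σ_j π_j f_j(x).
Since both observations come from the same component, the likelihood for component k is f_k(x₁)·f_k(x₂).
  p_A = [0.361433] × [0.459471] = 0.166068
  p_B = [0.345236] × [0.456792] = 0.157701
  p_C = [0.334695] × [0.451791] = 0.151212
  p_D = [0.193111] × [0.324819] = 0.0627261
Prior × likelihood for each component:
  π_A·p_A = 0.14 × 0.166068 = 0.0232495
  π_B·p_B = 0.12 × 0.157701 = 0.0189241
  π_C·p_C = 0.51 × 0.151212 = 0.0771183
  π_D·p_D = 0.23 × 0.0627261 = 0.014427
Sum: 0.0232495 + 0.0189241 + 0.0771183 + 0.014427 = 0.133719
Responsibility of Subpopulation B: 0.0189241 / 0.133719 ≈ 0.1415

0.1415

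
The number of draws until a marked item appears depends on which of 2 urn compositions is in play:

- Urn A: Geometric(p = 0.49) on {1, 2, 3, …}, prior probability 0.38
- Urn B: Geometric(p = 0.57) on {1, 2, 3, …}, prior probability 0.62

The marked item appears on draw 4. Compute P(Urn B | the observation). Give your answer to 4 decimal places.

Posterior ∝ prior × likelihood, so P(k | x) ∝ π_k f_k(x); normalise over all components.
Component likelihoods at x = 4:
  f_A = 0.49·(1−0.49)^3 = 0.49·0.132651 = 0.064999
  f_B = 0.57·(1−0.57)^3 = 0.57·0.079507 = 0.045319
Prior × likelihood for each component:
  π_A·f_A = 0.38 × 0.064999 = 0.0246996
  π_B·f_B = 0.62 × 0.045319 = 0.0280978
Denominator: 0.0246996 + 0.0280978 = 0.0527974
P(Urn B | data) ≈ 0.5322

0.5322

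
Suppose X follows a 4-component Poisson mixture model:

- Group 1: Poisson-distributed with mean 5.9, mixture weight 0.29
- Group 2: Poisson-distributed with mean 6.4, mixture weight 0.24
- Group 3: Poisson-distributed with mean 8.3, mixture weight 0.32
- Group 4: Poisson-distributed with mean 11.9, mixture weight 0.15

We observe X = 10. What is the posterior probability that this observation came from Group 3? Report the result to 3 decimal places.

0.460

Posterior ∝ prior × likelihood, so P(k | x) ∝ π_k f_k(x); normalise over all components.
Component likelihoods at x = 10:
  f_1 = 0.0385851
  f_2 = 0.05279
  f_3 = 0.106261
  f_4 = 0.106562
Unnormalised posteriors:
  π_1·f_1 = 0.29 × 0.0385851 = 0.0111897
  π_2·f_2 = 0.24 × 0.05279 = 0.0126696
  π_3·f_3 = 0.32 × 0.106261 = 0.0340035
  π_4·f_4 = 0.15 × 0.106562 = 0.0159843
Denominator: 0.0111897 + 0.0126696 + 0.0340035 + 0.0159843 = 0.0738471
P(Group 3 | the observation) = 0.0340035 / 0.0738471 ≈ 0.460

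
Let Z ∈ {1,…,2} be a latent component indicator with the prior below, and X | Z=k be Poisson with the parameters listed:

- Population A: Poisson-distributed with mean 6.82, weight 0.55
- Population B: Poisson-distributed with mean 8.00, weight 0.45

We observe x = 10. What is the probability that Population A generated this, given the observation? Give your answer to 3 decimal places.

Posterior ∝ prior × likelihood, so P(k | x) ∝ P(Z=k) f_k(x); normalise over all components.
Poisson probabilities:
  p_A = e^(−6.82)·6.82^10/10! = 0.0654926
  p_B = e^(−8.00)·8.00^10/10! = 0.0992615
Multiply by the mixture weights:
  P(Z=A)·p_A = 0.55 × 0.0654926 = 0.0360209
  P(Z=B)·p_B = 0.45 × 0.0992615 = 0.0446677
Sum: 0.0360209 + 0.0446677 = 0.0806886
So the posterior for Population A is 0.0360209 / 0.0806886 ≈ 0.446.

0.446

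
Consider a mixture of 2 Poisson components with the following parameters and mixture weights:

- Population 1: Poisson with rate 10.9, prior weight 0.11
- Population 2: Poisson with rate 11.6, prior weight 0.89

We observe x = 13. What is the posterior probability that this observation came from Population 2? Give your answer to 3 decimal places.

Posterior ∝ prior × likelihood, so P(k | x) ∝ P(Z=k) f_k(x); normalise over all components.
Component likelihoods at x = 13:
  p_1 = 0.0908771
  p_2 = 0.101358
Unnormalised posteriors:
  P(Z=1)·p_1 = 0.11 × 0.0908771 = 0.00999648
  P(Z=2)·p_2 = 0.89 × 0.101358 = 0.0902085
Denominator: 0.00999648 + 0.0902085 = 0.100205
P(Population 2 | the observation) ≈ 0.900

0.900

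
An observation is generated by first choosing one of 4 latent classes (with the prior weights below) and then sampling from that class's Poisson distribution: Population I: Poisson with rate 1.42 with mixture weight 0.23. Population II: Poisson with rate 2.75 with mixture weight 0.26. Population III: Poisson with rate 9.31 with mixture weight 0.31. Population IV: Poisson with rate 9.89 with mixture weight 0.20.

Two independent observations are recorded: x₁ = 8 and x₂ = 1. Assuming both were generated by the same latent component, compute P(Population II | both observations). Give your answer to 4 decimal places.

Apply Bayes' rule: the posterior for each component is proportional to its prior times its likelihood at x.
Since both observations come from the same component, the likelihood for component k is f_k(x₁)·f_k(x₂).
  f_I = [9.91033e-05] × [0.343234] = 3.40156e-05
  f_II = [0.00518598] × [0.175802] = 0.000911704
  f_III = [0.126705] × [0.00084269] = 0.000106773
  f_IV = [0.115048] × [0.000501215] = 5.76635e-05
Prior × likelihood for each component:
  π_I·f_I = 0.23 × 3.40156e-05 = 7.82359e-06
  π_II·f_II = 0.26 × 0.000911704 = 0.000237043
  π_III·f_III = 0.31 × 0.000106773 = 3.30998e-05
  π_IV·f_IV = 0.20 × 5.76635e-05 = 1.15327e-05
Denominator: 7.82359e-06 + 0.000237043 + 3.30998e-05 + 1.15327e-05 = 0.000289499
P(Population II | data) ≈ 0.8188

0.8188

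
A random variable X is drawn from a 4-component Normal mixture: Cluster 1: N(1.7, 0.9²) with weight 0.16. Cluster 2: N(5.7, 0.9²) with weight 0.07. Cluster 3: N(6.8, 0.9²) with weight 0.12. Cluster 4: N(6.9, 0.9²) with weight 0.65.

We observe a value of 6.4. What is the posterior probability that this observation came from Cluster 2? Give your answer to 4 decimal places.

Posterior ∝ prior × likelihood, so P(k | x) ∝ π_k f_k(x); normalise over all components.
Component likelihoods at x = 6.4:
  p_1 = (1/(0.9·√(2π)))·exp(−(6.4−1.7)²/(2·0.9²)) = 0.443269·exp(-13.63580) = 5.30535e-07
  p_2 = (1/(0.9·√(2π)))·exp(−(6.4−5.7)²/(2·0.9²)) = 0.443269·exp(-0.30247) = 0.327572
  p_3 = (1/(0.9·√(2π)))·exp(−(6.4−6.8)²/(2·0.9²)) = 0.443269·exp(-0.09877) = 0.401582
  p_4 = (1/(0.9·√(2π)))·exp(−(6.4−6.9)²/(2·0.9²)) = 0.443269·exp(-0.15432) = 0.37988
Prior × likelihood for each component:
  π_1·p_1 = 0.16 × 5.30535e-07 = 8.48856e-08
  π_2·p_2 = 0.07 × 0.327572 = 0.02293
  π_3·p_3 = 0.12 × 0.401582 = 0.0481898
  π_4·p_4 = 0.65 × 0.37988 = 0.246922
Marginal: 8.48856e-08 + 0.02293 + 0.0481898 + 0.246922 = 0.318042
So the posterior for Cluster 2 is 0.02293 / 0.318042 ≈ 0.0721.

0.0721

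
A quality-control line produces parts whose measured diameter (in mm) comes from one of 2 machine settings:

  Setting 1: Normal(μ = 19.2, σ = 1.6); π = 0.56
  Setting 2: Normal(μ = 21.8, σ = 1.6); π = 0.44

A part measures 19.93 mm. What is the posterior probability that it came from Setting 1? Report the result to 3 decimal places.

0.694

Posterior ∝ prior × likelihood, so P(k | x) ∝ P(Z=k) f_k(x); normalise over all components.
Evaluate each component's likelihood at the observed value:
  L_1 = (1/(1.6·√(2π)))·exp(−(19.93−19.2)²/(2·1.6²)) = 0.249339·exp(-0.10408) = 0.224692
  L_2 = (1/(1.6·√(2π)))·exp(−(19.93−21.8)²/(2·1.6²)) = 0.249339·exp(-0.68299) = 0.125942
Prior × likelihood for each component:
  P(Z=1)·L_1 = 0.56 × 0.224692 = 0.125828
  P(Z=2)·L_2 = 0.44 × 0.125942 = 0.0554147
Normaliser: 0.125828 + 0.0554147 = 0.181242
P(Setting 1 | data) ≈ 0.694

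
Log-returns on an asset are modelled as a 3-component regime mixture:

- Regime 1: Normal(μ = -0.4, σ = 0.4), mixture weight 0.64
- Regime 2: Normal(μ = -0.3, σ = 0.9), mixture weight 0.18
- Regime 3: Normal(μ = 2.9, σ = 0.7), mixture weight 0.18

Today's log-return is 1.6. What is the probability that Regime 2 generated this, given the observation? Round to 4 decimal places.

0.3197

The responsibility of component k is P(Z=k) f_k(x) divided by Σ_j P(Z=j) f_j(x).
Normal densities:
  L_1 = 3.7168e-06
  L_2 = 0.0477406
  L_3 = 0.101596
Prior × likelihood for each component:
  P(Z=1)·L_1 = 0.64 × 3.7168e-06 = 2.37875e-06
  P(Z=2)·L_2 = 0.18 × 0.0477406 = 0.00859331
  P(Z=3)·L_3 = 0.18 × 0.101596 = 0.0182872
Normaliser: 2.37875e-06 + 0.00859331 + 0.0182872 = 0.0268829
So the posterior for Regime 2 is 0.00859331 / 0.0268829 ≈ 0.3197.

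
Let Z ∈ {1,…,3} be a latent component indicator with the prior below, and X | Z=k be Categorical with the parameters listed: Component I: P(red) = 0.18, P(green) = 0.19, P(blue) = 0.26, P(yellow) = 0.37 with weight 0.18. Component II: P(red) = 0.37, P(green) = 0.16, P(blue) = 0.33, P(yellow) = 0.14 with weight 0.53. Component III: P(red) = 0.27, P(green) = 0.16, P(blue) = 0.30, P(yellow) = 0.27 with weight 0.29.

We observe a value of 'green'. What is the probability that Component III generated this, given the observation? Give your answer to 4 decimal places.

0.2805

The responsibility of component k is π_k f_k(x) divided by Σ_j π_j f_j(x).
Component likelihoods at x = 'green':
  f_I = 0.19
  f_II = 0.16
  f_III = 0.16
Multiply by the mixture weights:
  π_I·f_I = 0.18 × 0.19 = 0.0342
  π_II·f_II = 0.53 × 0.16 = 0.0848
  π_III·f_III = 0.29 × 0.16 = 0.0464
Marginal: 0.0342 + 0.0848 + 0.0464 = 0.1654
So the posterior for Component III is 0.0464 / 0.1654 ≈ 0.2805.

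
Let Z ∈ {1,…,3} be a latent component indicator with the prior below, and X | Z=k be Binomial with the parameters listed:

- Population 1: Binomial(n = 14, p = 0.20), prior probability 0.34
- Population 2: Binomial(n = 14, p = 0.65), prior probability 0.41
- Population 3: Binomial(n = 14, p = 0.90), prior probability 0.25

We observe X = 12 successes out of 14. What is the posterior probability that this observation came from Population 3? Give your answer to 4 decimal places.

By Bayes' theorem, P(k | x) = P(Z=k) f_k(x) / Σ_j P(Z=j) f_j(x).
Evaluate each component's likelihood at the observed value:
  p_1 = C(14,12)·0.20^12·0.80^2 = 91·4.096e-09·0.64 = 2.38551e-07
  p_2 = C(14,12)·0.65^12·0.35^2 = 91·0.00568801·0.1225 = 0.0634071
  p_3 = C(14,12)·0.90^12·0.10^2 = 91·0.28243·0.01 = 0.257011
Prior × likelihood for each component:
  P(Z=1)·p_1 = 0.34 × 2.38551e-07 = 8.11074e-08
  P(Z=2)·p_2 = 0.41 × 0.0634071 = 0.0259969
  P(Z=3)·p_3 = 0.25 × 0.257011 = 0.0642527
Denominator: 8.11074e-08 + 0.0259969 + 0.0642527 = 0.0902497
P(Population 3 | 12 successes out of 14) = 0.0642527 / 0.0902497 ≈ 0.7119

0.7119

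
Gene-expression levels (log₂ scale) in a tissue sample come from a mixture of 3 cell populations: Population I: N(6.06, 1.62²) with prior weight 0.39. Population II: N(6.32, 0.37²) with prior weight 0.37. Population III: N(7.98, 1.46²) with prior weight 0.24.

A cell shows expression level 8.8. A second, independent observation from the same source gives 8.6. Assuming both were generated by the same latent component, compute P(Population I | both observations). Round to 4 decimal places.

0.1058

The responsibility of component k is π_k f_k(x) divided by Σ_j π_j f_j(x).
Since both observations come from the same component, the likelihood for component k is f_k(x₁)·f_k(x₂).
  L_I = [(1/(1.62·√(2π)))·exp(−(8.8−6.06)²/(2·1.62²)) = 0.246261·exp(-1.43035) = 0.058912] × [0.0720409] = 0.00424407
  L_II = [(1/(0.37·√(2π)))·exp(−(8.8−6.32)²/(2·0.37²)) = 1.078222·exp(-22.46311) = 1.89279e-10] × [6.12549e-09] = 1.15943e-18
  L_III = [(1/(1.46·√(2π)))·exp(−(8.8−7.98)²/(2·1.46²)) = 0.273248·exp(-0.15772) = 0.233378] × [0.249688] = 0.0582717
Weight by the priors:
  π_I·L_I = 0.39 × 0.00424407 = 0.00165519
  π_II·L_II = 0.37 × 1.15943e-18 = 4.28988e-19
  π_III·L_III = 0.24 × 0.0582717 = 0.0139852
Sum: 0.00165519 + 4.28988e-19 + 0.0139852 = 0.0156404
So the posterior for Population I is 0.00165519 / 0.0156404 ≈ 0.1058.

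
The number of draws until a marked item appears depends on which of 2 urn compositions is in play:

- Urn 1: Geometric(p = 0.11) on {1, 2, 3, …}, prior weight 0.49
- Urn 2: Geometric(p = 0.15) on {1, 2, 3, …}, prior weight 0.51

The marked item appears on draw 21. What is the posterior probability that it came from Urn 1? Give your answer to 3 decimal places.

0.639

P(component k | x) = π_k·f_k(x) / marginal(x), where marginal(x) = Σ_j π_j·f_j(x).
Evaluate each component's likelihood at the observed value:
  f_1 = 0.0106953
  f_2 = 0.00581393
Multiply by the mixture weights:
  π_1·f_1 = 0.49 × 0.0106953 = 0.0052407
  π_2·f_2 = 0.51 × 0.00581393 = 0.0029651
Sum: 0.0052407 + 0.0029651 = 0.0082058
P(Urn 1 | the observation) ≈ 0.639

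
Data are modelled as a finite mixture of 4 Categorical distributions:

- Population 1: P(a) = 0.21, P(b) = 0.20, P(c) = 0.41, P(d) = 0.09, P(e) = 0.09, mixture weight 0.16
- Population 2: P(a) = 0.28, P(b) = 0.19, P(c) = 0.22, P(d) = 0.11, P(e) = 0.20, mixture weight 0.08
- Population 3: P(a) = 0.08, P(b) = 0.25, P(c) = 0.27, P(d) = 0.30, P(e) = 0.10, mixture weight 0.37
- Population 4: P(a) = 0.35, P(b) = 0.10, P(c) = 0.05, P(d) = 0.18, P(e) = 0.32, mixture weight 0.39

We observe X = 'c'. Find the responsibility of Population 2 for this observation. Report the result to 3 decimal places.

The responsibility of component k is π_k f_k(x) divided by Σ_j π_j f_j(x).
Categorical probabilities:
  f_1 = P(c | comp) = 0.41
  f_2 = P(c | comp) = 0.22
  f_3 = P(c | comp) = 0.27
  f_4 = P(c | comp) = 0.05
Weight by the priors:
  π_1·f_1 = 0.16 × 0.41 = 0.0656
  π_2·f_2 = 0.08 × 0.22 = 0.0176
  π_3·f_3 = 0.37 × 0.27 = 0.0999
  π_4·f_4 = 0.39 × 0.05 = 0.0195
Marginal: 0.0656 + 0.0176 + 0.0999 + 0.0195 = 0.2026
P(Population 2 | data) ≈ 0.087

0.087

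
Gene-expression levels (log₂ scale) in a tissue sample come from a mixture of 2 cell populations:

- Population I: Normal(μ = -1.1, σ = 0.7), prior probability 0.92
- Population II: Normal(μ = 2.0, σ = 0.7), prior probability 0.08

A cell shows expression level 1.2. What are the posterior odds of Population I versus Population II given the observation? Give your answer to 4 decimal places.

0.1000

Since P(k|x) ∝ π_k f_k(x), the posterior odds are π_i f_i(x) / (π_j f_j(x)).
Component likelihoods at x = 1.2:
  f_I = 0.00257934
  f_II = 0.296614
Posterior odds = (π_I·f_I) / (π_II·f_II) = (0.92·0.00257934) / (0.08·0.296614) = 0.00237299 / 0.0237291 ≈ 0.1000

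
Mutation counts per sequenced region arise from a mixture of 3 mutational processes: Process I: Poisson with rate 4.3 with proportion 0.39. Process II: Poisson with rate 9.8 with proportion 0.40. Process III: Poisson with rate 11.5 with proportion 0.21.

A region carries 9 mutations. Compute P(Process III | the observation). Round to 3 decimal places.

P(component k | x) = w_k·f_k(x) / marginal(x), where marginal(x) = Σ_j w_j·f_j(x).
Poisson probabilities:
  f_I = 0.0187926
  f_II = 0.127405
  f_III = 0.0982044
Unnormalised posteriors:
  w_I·f_I = 0.39 × 0.0187926 = 0.00732911
  w_II·f_II = 0.40 × 0.127405 = 0.0509619
  w_III·f_III = 0.21 × 0.0982044 = 0.0206229
Sum: 0.00732911 + 0.0509619 + 0.0206229 = 0.078914
P(Process III | the observation) = 0.0206229 / 0.078914 ≈ 0.261

0.261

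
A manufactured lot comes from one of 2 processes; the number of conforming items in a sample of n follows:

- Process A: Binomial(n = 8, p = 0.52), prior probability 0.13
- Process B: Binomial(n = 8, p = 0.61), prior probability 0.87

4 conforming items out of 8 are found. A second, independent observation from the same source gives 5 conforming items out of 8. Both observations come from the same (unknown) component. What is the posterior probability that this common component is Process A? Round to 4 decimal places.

0.1319

P(component k | x) = P(Z=k)·f_k(x) / marginal(x), where marginal(x) = Σ_j P(Z=j)·f_j(x).
Since both observations come from the same component, the likelihood for component k is f_k(x₁)·f_k(x₂).
  f_A = [0.271692] × [0.235466] = 0.0639742
  f_B = [0.224221] × [0.280563] = 0.0629081
Multiply by the mixture weights:
  P(Z=A)·f_A = 0.13 × 0.0639742 = 0.00831665
  P(Z=B)·f_B = 0.87 × 0.0629081 = 0.0547301
Normaliser: 0.00831665 + 0.0547301 = 0.0630467
Responsibility of Process A: 0.00831665 / 0.0630467 ≈ 0.1319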